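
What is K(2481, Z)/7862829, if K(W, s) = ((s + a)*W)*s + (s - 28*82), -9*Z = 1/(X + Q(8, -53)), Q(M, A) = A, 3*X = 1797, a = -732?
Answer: -15506049187/63288948514428 ≈ -0.00024500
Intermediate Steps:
X = 599 (X = (⅓)*1797 = 599)
Z = -1/4914 (Z = -1/(9*(599 - 53)) = -⅑/546 = -⅑*1/546 = -1/4914 ≈ -0.00020350)
K(W, s) = -2296 + s + W*s*(-732 + s) (K(W, s) = ((s - 732)*W)*s + (s - 28*82) = ((-732 + s)*W)*s + (s - 2296) = (W*(-732 + s))*s + (-2296 + s) = W*s*(-732 + s) + (-2296 + s) = -2296 + s + W*s*(-732 + s))
K(2481, Z)/7862829 = (-2296 - 1/4914 + 2481*(-1/4914)² - 732*2481*(-1/4914))/7862829 = (-2296 - 1/4914 + 2481*(1/24147396) + 100894/273)*(1/7862829) = (-2296 - 1/4914 + 827/8049132 + 100894/273)*(1/7862829) = -15506049187/8049132*1/7862829 = -15506049187/63288948514428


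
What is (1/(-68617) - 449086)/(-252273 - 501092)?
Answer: 30814934063/51693646205 ≈ 0.59611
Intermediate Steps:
(1/(-68617) - 449086)/(-252273 - 501092) = (-1/68617 - 449086)/(-753365) = -30814934063/68617*(-1/753365) = 30814934063/51693646205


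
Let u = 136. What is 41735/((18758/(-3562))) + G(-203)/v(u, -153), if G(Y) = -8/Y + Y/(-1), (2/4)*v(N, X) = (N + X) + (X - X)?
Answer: -513412475813/64733858 ≈ -7931.1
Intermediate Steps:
v(N, X) = 2*N + 2*X (v(N, X) = 2*((N + X) + (X - X)) = 2*((N + X) + 0) = 2*(N + X) = 2*N + 2*X)
G(Y) = -Y - 8/Y (G(Y) = -8/Y + Y*(-1) = -8/Y - Y = -Y - 8/Y)
41735/((18758/(-3562))) + G(-203)/v(u, -153) = 41735/((18758/(-3562))) + (-1*(-203) - 8/(-203))/(2*136 + 2*(-153)) = 41735/((18758*(-1/3562))) + (203 - 8*(-1/203))/(272 - 306) = 41735/(-9379/1781) + (203 + 8/203)/(-34) = 41735*(-1781/9379) + (41217/203)*(-1/34) = -74330035/9379 - 41217/6902 = -513412475813/64733858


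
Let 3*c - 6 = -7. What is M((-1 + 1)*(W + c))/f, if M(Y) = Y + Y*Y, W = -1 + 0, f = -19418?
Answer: 0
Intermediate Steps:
c = -⅓ (c = 2 + (⅓)*(-7) = 2 - 7/3 = -⅓ ≈ -0.33333)
W = -1
M(Y) = Y + Y²
M((-1 + 1)*(W + c))/f = (((-1 + 1)*(-1 - ⅓))*(1 + (-1 + 1)*(-1 - ⅓)))/(-19418) = ((0*(-4/3))*(1 + 0*(-4/3)))*(-1/19418) = (0*(1 + 0))*(-1/19418) = (0*1)*(-1/19418) = 0*(-1/19418) = 0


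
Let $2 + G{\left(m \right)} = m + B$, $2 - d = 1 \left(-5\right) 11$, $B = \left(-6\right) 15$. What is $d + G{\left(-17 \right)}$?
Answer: $-52$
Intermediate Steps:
$B = -90$
$d = 57$ ($d = 2 - 1 \left(-5\right) 11 = 2 - \left(-5\right) 11 = 2 - -55 = 2 + 55 = 57$)
$G{\left(m \right)} = -92 + m$ ($G{\left(m \right)} = -2 + \left(m - 90\right) = -2 + \left(-90 + m\right) = -92 + m$)
$d + G{\left(-17 \right)} = 57 - 109 = -52$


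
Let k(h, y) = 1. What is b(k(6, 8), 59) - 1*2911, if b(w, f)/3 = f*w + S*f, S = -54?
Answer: -12292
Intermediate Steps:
b(w, f) = -162*f + 3*f*w (b(w, f) = 3*(f*w - 54*f) = 3*(-54*f + f*w) = -162*f + 3*f*w)
b(k(6, 8), 59) - 1*2911 = 3*59*(-54 + 1) - 1*2911 = 3*59*(-53) - 2911 = -9381 - 2911 = -12292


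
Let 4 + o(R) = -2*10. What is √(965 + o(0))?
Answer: √941 ≈ 30.676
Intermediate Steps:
o(R) = -24 (o(R) = -4 - 2*10 = -4 - 20 = -24)
√(965 + o(0)) = √(965 - 24) = √941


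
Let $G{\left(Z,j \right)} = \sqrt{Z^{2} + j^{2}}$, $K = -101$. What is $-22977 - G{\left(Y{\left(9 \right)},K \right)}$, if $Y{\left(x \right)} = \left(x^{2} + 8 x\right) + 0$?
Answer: $-22977 - \sqrt{33610} \approx -23160.0$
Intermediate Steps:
$Y{\left(x \right)} = x^{2} + 8 x$
$-22977 - G{\left(Y{\left(9 \right)},K \right)} = -22977 - \sqrt{\left(9 \left(8 + 9\right)\right)^{2} + \left(-101\right)^{2}} = -22977 - \sqrt{\left(9 \cdot 17\right)^{2} + 10201} = -22977 - \sqrt{153^{2} + 10201} = -22977 - \sqrt{23409 + 10201} = -22977 - \sqrt{33610}$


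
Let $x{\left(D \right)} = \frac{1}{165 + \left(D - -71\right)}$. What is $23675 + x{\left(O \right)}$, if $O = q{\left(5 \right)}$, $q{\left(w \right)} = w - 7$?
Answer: $\frac{5539951}{234} \approx 23675.0$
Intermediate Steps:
$q{\left(w \right)} = -7 + w$ ($q{\left(w \right)} = w - 7 = -7 + w$)
$O = -2$ ($O = -7 + 5 = -2$)
$x{\left(D \right)} = \frac{1}{236 + D}$ ($x{\left(D \right)} = \frac{1}{165 + \left(D + 71\right)} = \frac{1}{165 + \left(71 + D\right)} = \frac{1}{236 + D}$)
$23675 + x{\left(O \right)} = 23675 + \frac{1}{236 - 2} = 23675 + \frac{1}{234} = \frac{5539951}{234}$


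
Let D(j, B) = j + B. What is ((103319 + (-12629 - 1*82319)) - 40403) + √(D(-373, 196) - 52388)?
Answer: -32032 + I*√52565 ≈ -32032.0 + 229.27*I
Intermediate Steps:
D(j, B) = B + j
((103319 + (-12629 - 1*82319)) - 40403) + √(D(-373, 196) - 52388) = ((103319 + (-12629 - 1*82319)) - 40403) + √((196 - 373) - 52388) = ((103319 + (-12629 - 82319)) - 40403) + √(-177 - 52388) = ((103319 - 94948) - 40403) + √(-52565) = (8371 - 40403) + I*√52565 = -32032 + I*√52565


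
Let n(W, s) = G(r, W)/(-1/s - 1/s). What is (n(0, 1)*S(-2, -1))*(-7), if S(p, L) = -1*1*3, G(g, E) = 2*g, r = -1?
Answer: 21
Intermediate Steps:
n(W, s) = s (n(W, s) = (2*(-1))/(-1/s - 1/s) = -2*(-s/2) = -(-1)*s = s)
S(p, L) = -3 (S(p, L) = -1*3 = -3)
(n(0, 1)*S(-2, -1))*(-7) = (1*(-3))*(-7) = -3*(-7) = 21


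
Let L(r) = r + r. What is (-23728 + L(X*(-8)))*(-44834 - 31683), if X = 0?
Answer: 1815595376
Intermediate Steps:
L(r) = 2*r
(-23728 + L(X*(-8)))*(-44834 - 31683) = (-23728 + 2*(0*(-8)))*(-44834 - 31683) = (-23728 + 2*0)*(-76517) = (-23728 + 0)*(-76517) = -23728*(-76517) = 1815595376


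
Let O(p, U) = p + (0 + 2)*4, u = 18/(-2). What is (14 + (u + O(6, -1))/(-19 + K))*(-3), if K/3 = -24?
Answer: -3807/91 ≈ -41.835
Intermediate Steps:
u = -9 (u = 18*(-1/2) = -9)
O(p, U) = 8 + p (O(p, U) = p + 2*4 = p + 8 = 8 + p)
K = -72 (K = 3*(-24) = -72)
(14 + (u + O(6, -1))/(-19 + K))*(-3) = (14 + (-9 + (8 + 6))/(-19 - 72))*(-3) = (14 + (-9 + 14)/(-91))*(-3) = (14 + 5*(-1/91))*(-3) = (14 - 5/91)*(-3) = (1269/91)*(-3) = -3807/91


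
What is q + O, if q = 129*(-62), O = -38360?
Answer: -46358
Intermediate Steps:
q = -7998
q + O = -7998 - 38360 = -46358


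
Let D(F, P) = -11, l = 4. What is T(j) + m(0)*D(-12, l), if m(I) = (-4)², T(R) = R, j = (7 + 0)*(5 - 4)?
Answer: -169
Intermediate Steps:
j = 7 (j = 7*1 = 7)
m(I) = 16
T(j) + m(0)*D(-12, l) = 7 + 16*(-11) = 7 - 176 = -169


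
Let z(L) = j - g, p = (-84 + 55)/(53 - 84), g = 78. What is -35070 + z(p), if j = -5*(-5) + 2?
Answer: -35121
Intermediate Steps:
j = 27 (j = 25 + 2 = 27)
p = 29/31 (p = -29/(-31) = -29*(-1/31) = 29/31 ≈ 0.93548)
z(L) = -51 (z(L) = 27 - 1*78 = 27 - 78 = -51)
-35070 + z(p) = -35070 - 51 = -35121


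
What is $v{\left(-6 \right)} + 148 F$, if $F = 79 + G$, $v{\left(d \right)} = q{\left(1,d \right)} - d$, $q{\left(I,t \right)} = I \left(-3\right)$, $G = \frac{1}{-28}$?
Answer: $\frac{81828}{7} \approx 11690.0$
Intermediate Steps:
$G = - \frac{1}{28} \approx -0.035714$
$q{\left(I,t \right)} = - 3 I$
$v{\left(d \right)} = -3 - d$ ($v{\left(d \right)} = \left(-3\right) 1 - d = -3 - d$)
$F = \frac{2211}{28}$ ($F = 79 - \frac{1}{28} = \frac{2211}{28} \approx 78.964$)
$v{\left(-6 \right)} + 148 F = \left(-3 - -6\right) + 148 \cdot \frac{2211}{28} = \left(-3 + 6\right) + \frac{81807}{7} = 3 + \frac{81807}{7} = \frac{81828}{7}$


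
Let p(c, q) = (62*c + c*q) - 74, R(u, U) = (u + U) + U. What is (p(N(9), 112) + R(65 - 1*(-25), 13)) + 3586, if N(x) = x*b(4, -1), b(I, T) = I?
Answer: 9892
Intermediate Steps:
R(u, U) = u + 2*U (R(u, U) = (U + u) + U = u + 2*U)
N(x) = 4*x (N(x) = x*4 = 4*x)
p(c, q) = -74 + 62*c + c*q
(p(N(9), 112) + R(65 - 1*(-25), 13)) + 3586 = ((-74 + 62*(4*9) + (4*9)*112) + ((65 - 1*(-25)) + 2*13)) + 3586 = ((-74 + 62*36 + 36*112) + ((65 + 25) + 26)) + 3586 = ((-74 + 2232 + 4032) + (90 + 26)) + 3586 = (6190 + 116) + 3586 = 6306 + 3586 = 9892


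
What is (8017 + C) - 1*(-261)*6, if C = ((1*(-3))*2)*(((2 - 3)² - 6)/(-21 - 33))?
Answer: 86242/9 ≈ 9582.4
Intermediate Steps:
C = -5/9 (C = (-3*2)*(((-1)² - 6)/(-54)) = -6*(1 - 6)*(-1)/54 = -(-30)*(-1)/54 = -6*5/54 = -5/9 ≈ -0.55556)
(8017 + C) - 1*(-261)*6 = (8017 - 5/9) - 1*(-261)*6 = 72148/9 + 261*6 = 72148/9 + 1566 = 86242/9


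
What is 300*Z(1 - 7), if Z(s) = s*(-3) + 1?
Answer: 5700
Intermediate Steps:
Z(s) = 1 - 3*s (Z(s) = -3*s + 1 = 1 - 3*s)
300*Z(1 - 7) = 300*(1 - 3*(1 - 7)) = 300*(1 - 3*(-6)) = 300*(1 + 18) = 300*19 = 5700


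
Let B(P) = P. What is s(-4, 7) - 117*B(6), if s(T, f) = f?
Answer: -695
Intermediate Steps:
s(-4, 7) - 117*B(6) = 7 - 117*6 = 7 - 702 = -695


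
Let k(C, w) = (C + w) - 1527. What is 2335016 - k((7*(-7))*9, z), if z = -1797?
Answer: 2338781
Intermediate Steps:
k(C, w) = -1527 + C + w
2335016 - k((7*(-7))*9, z) = 2335016 - (-1527 + (7*(-7))*9 - 1797) = 2335016 - (-1527 - 49*9 - 1797) = 2335016 - (-1527 - 441 - 1797) = 2335016 - 1*(-3765) = 2335016 + 3765 = 2338781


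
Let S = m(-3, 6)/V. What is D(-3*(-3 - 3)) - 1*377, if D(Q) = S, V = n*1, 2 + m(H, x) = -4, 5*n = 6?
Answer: -382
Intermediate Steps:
n = 6/5 (n = (⅕)*6 = 6/5 ≈ 1.2000)
m(H, x) = -6 (m(H, x) = -2 - 4 = -6)
V = 6/5 (V = (6/5)*1 = 6/5 ≈ 1.2000)
S = -5 (S = -6/6/5 = -6*⅚ = -5)
D(Q) = -5
D(-3*(-3 - 3)) - 1*377 = -5 - 1*377 = -5 - 377 = -382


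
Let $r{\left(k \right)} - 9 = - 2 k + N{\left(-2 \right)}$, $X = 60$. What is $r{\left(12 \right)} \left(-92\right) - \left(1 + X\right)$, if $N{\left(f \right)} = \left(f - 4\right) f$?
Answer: $215$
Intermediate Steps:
$N{\left(f \right)} = f \left(-4 + f\right)$ ($N{\left(f \right)} = \left(-4 + f\right) f = f \left(-4 + f\right)$)
$r{\left(k \right)} = 21 - 2 k$ ($r{\left(k \right)} = 9 - \left(2 k + 2 \left(-4 - 2\right)\right) = 9 - \left(-12 + 2 k\right) = 21 - 2 k$)
$r{\left(12 \right)} \left(-92\right) - \left(1 + X\right) = \left(21 - 24\right) \left(-92\right) - 61 = \left(-3\right) \left(-92\right) - 61 = 276 - 61 = 215$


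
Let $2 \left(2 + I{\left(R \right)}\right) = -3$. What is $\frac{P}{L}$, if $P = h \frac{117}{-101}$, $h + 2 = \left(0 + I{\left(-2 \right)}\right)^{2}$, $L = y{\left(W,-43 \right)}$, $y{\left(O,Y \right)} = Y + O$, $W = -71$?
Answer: $\frac{1599}{15352} \approx 0.10416$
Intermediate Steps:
$I{\left(R \right)} = - \frac{7}{2}$ ($I{\left(R \right)} = -2 + \frac{1}{2} \left(-3\right) = -2 - \frac{3}{2} = - \frac{7}{2}$)
$y{\left(O,Y \right)} = O + Y$
$L = -114$ ($L = -71 - 43 = -114$)
$h = \frac{41}{4}$ ($h = -2 + \left(0 - \frac{7}{2}\right)^{2} = -2 + \left(- \frac{7}{2}\right)^{2} = -2 + \frac{49}{4} = \frac{41}{4} \approx 10.25$)
$P = - \frac{4797}{404}$ ($P = \frac{41 \frac{117}{-101}}{4} = \frac{41 \cdot 117 \left(- \frac{1}{101}\right)}{4} = \frac{41}{4} \left(- \frac{117}{101}\right) = - \frac{4797}{404} \approx -11.874$)
$\frac{P}{L} = - \frac{4797}{404 \left(-114\right)} = \left(- \frac{4797}{404}\right) \left(- \frac{1}{114}\right) = \frac{1599}{15352}$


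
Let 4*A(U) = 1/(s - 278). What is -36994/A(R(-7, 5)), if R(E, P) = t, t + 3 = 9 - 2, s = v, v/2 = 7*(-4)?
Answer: 49423984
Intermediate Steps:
v = -56 (v = 2*(7*(-4)) = 2*(-28) = -56)
s = -56
t = 4 (t = -3 + (9 - 2) = -3 + 7 = 4)
R(E, P) = 4
A(U) = -1/1336 (A(U) = 1/(4*(-56 - 278)) = (1/4)/(-334) = (1/4)*(-1/334) = -1/1336)
-36994/A(R(-7, 5)) = -36994/(-1/1336) = -36994*(-1336) = 49423984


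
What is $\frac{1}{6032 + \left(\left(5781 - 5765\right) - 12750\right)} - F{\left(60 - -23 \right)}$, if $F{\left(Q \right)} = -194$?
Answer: $\frac{1300187}{6702} \approx 194.0$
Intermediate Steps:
$\frac{1}{6032 + \left(\left(5781 - 5765\right) - 12750\right)} - F{\left(60 - -23 \right)} = \frac{1}{6032 + \left(\left(5781 - 5765\right) - 12750\right)} - -194 = \frac{1}{6032 + \left(16 - 12750\right)} + 194 = \frac{1}{6032 - 12734} + 194 = \frac{1}{-6702} + 194 = - \frac{1}{6702} + 194 = \frac{1300187}{6702}$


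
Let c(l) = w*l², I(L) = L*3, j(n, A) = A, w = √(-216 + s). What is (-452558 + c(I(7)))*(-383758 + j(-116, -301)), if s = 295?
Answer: 173808972922 - 169370019*√79 ≈ 1.7230e+11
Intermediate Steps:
w = √79 (w = √(-216 + 295) = √79 ≈ 8.8882)
I(L) = 3*L
c(l) = √79*l²
(-452558 + c(I(7)))*(-383758 + j(-116, -301)) = (-452558 + √79*(3*7)²)*(-383758 - 301) = (-452558 + √79*21²)*(-384059) = (-452558 + √79*441)*(-384059) = (-452558 + 441*√79)*(-384059) = 173808972922 - 169370019*√79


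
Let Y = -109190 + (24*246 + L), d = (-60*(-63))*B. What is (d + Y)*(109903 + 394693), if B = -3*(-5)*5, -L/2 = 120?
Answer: 90814160504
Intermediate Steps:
L = -240 (L = -2*120 = -240)
B = 75 (B = 15*5 = 75)
d = 283500 (d = -60*(-63)*75 = 3780*75 = 283500)
Y = -103526 (Y = -109190 + (24*246 - 240) = -109190 + (5904 - 240) = -109190 + 5664 = -103526)
(d + Y)*(109903 + 394693) = (283500 - 103526)*(109903 + 394693) = 179974*504596 = 90814160504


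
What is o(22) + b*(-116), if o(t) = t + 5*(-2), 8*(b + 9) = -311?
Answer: 11131/2 ≈ 5565.5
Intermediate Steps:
b = -383/8 (b = -9 + (⅛)*(-311) = -9 - 311/8 = -383/8 ≈ -47.875)
o(t) = -10 + t (o(t) = t - 10 = -10 + t)
o(22) + b*(-116) = (-10 + 22) - 383/8*(-116) = 12 + 11107/2 = 11131/2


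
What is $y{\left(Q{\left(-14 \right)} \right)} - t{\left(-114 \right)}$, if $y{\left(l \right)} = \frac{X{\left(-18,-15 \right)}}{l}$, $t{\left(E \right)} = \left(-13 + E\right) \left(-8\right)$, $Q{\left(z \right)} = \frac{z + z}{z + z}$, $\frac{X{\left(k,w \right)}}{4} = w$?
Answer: $-1076$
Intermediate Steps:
$X{\left(k,w \right)} = 4 w$
$Q{\left(z \right)} = 1$ ($Q{\left(z \right)} = \frac{2 z}{2 z} = 2 z \frac{1}{2 z} = 1$)
$t{\left(E \right)} = 104 - 8 E$
$y{\left(l \right)} = - \frac{60}{l}$ ($y{\left(l \right)} = \frac{4 \left(-15\right)}{l} = - \frac{60}{l}$)
$y{\left(Q{\left(-14 \right)} \right)} - t{\left(-114 \right)} = - \frac{60}{1} - \left(104 - -912\right) = \left(-60\right) 1 - \left(104 + 912\right) = -60 - 1016 = -1076$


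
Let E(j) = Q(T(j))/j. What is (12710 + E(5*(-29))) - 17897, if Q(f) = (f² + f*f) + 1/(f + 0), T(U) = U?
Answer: -115153924/21025 ≈ -5477.0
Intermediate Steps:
Q(f) = 1/f + 2*f² (Q(f) = (f² + f²) + 1/f = 2*f² + 1/f = 1/f + 2*f²)
E(j) = (1 + 2*j³)/j² (E(j) = ((1 + 2*j³)/j)/j = (1 + 2*j³)/j²)
(12710 + E(5*(-29))) - 17897 = (12710 + ((5*(-29))⁻² + 2*(5*(-29)))) - 17897 = (12710 + ((-145)⁻² + 2*(-145))) - 17897 = (12710 + (1/21025 - 290)) - 17897 = (12710 - 6097249/21025) - 17897 = 261130501/21025 - 17897 = -115153924/21025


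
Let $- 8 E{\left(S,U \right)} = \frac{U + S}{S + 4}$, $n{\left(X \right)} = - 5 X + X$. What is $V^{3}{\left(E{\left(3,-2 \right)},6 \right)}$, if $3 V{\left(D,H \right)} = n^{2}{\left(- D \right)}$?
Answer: $\frac{1}{203297472} \approx 4.9189 \cdot 10^{-9}$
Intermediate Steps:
$n{\left(X \right)} = - 4 X$
$E{\left(S,U \right)} = - \frac{S + U}{8 \left(4 + S\right)}$ ($E{\left(S,U \right)} = - \frac{\left(U + S\right) \frac{1}{S + 4}}{8} = - \frac{\left(S + U\right) \frac{1}{4 + S}}{8} = - \frac{\frac{1}{4 + S} \left(S + U\right)}{8} = - \frac{S + U}{8 \left(4 + S\right)}$)
$V{\left(D,H \right)} = \frac{16 D^{2}}{3}$ ($V{\left(D,H \right)} = \frac{\left(- 4 \left(- D\right)\right)^{2}}{3} = \frac{\left(4 D\right)^{2}}{3} = \frac{16 D^{2}}{3}$)
$V^{3}{\left(E{\left(3,-2 \right)},6 \right)} = \left(\frac{16 \left(\frac{\left(-1\right) 3 - -2}{8 \left(4 + 3\right)}\right)^{2}}{3}\right)^{3} = \left(\frac{16 \left(\frac{-3 + 2}{8 \cdot 7}\right)^{2}}{3}\right)^{3} = \left(\frac{16 \left(\frac{1}{8} \cdot \frac{1}{7} \left(-1\right)\right)^{2}}{3}\right)^{3} = \left(\frac{16 \left(- \frac{1}{56}\right)^{2}}{3}\right)^{3} = \left(\frac{16}{3} \cdot \frac{1}{3136}\right)^{3} = \left(\frac{1}{588}\right)^{3} = \frac{1}{203297472}$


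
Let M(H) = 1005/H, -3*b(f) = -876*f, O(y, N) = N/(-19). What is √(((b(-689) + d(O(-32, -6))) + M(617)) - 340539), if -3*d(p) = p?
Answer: 4*I*√4653040230655/11723 ≈ 736.02*I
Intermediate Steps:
O(y, N) = -N/19 (O(y, N) = N*(-1/19) = -N/19)
b(f) = 292*f (b(f) = -(-292)*f = 292*f)
d(p) = -p/3
√(((b(-689) + d(O(-32, -6))) + M(617)) - 340539) = √(((292*(-689) - (-1)*(-6)/57) + 1005/617) - 340539) = √(((-201188 - ⅓*6/19) + 1005*(1/617)) - 340539) = √(((-201188 - 2/19) + 1005/617) - 340539) = √((-3822574/19 + 1005/617) - 340539) = √(-2358509063/11723 - 340539) = √(-6350647760/11723) = 4*I*√4653040230655/11723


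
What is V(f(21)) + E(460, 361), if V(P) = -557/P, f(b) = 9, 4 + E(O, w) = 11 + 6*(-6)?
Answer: -818/9 ≈ -90.889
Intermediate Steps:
E(O, w) = -29 (E(O, w) = -4 + (11 + 6*(-6)) = -4 + (11 - 36) = -4 - 25 = -29)
V(f(21)) + E(460, 361) = -557/9 - 29 = -818/9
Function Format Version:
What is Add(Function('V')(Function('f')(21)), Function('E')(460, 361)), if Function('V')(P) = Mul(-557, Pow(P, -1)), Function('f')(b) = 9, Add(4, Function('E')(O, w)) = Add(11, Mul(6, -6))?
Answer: Rational(-818, 9) ≈ -90.889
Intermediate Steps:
Function('E')(O, w) = -29 (Function('E')(O, w) = Add(-4, Add(11, Mul(6, -6))) = Add(-4, Add(11, -36)) = Add(-4, -25) = -29)
Add(Function('V')(Function('f')(21)), Function('E')(460, 361)) = Add(Mul(-557, Pow(9, -1)), -29) = Add(Mul(-557, Rational(1, 9)), -29) = Add(Rational(-557, 9), -29) = Rational(-818, 9)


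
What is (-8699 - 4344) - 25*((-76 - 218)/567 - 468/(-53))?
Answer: -18961883/1431 ≈ -13251.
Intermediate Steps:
(-8699 - 4344) - 25*((-76 - 218)/567 - 468/(-53)) = -13043 - 25*(-294*1/567 - 468*(-1/53)) = -13043 - 25*(-14/27 + 468/53) = -13043 - 25*11894/1431 = -13043 - 297350/1431 = -18961883/1431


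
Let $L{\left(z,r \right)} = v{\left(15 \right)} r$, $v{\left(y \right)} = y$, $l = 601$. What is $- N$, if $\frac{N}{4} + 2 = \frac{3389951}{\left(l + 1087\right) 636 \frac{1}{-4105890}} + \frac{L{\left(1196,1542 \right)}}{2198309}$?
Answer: $\frac{5099625511189767449}{98334758188} \approx 5.186 \cdot 10^{7}$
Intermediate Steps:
$L{\left(z,r \right)} = 15 r$
$N = - \frac{5099625511189767449}{98334758188}$ ($N = -8 + 4 \left(\frac{3389951}{\left(601 + 1087\right) 636 \frac{1}{-4105890}} + \frac{15 \cdot 1542}{2198309}\right) = -8 + 4 \left(\frac{3389951}{1688 \cdot 636 \left(- \frac{1}{4105890}\right)} + 23130 \cdot \frac{1}{2198309}\right) = -8 + 4 \left(\frac{3389951}{1073568 \left(- \frac{1}{4105890}\right)} + \frac{23130}{2198309}\right) = -8 + 4 \left(\frac{3389951}{- \frac{178928}{684315}} + \frac{23130}{2198309}\right) = -8 + 4 \left(3389951 \left(- \frac{684315}{178928}\right) + \frac{23130}{2198309}\right) = -8 + 4 \left(- \frac{2319794318565}{178928} + \frac{23130}{2198309}\right) = -8 + 4 \left(- \frac{5099624724511701945}{393339032752}\right) = -8 - \frac{5099624724511701945}{98334758188} = - \frac{5099625511189767449}{98334758188} \approx -5.186 \cdot 10^{7}$)
$- N = \left(-1\right) \left(- \frac{5099625511189767449}{98334758188}\right) = \frac{5099625511189767449}{98334758188}$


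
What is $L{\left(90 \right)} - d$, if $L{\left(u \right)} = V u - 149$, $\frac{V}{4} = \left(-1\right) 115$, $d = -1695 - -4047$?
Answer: $-43901$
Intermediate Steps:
$d = 2352$ ($d = -1695 + 4047 = 2352$)
$V = -460$ ($V = 4 \left(\left(-1\right) 115\right) = 4 \left(-115\right) = -460$)
$L{\left(u \right)} = -149 - 460 u$ ($L{\left(u \right)} = - 460 u - 149 = -149 - 460 u$)
$L{\left(90 \right)} - d = \left(-149 - 41400\right) - 2352 = -41549 - 2352 = -43901$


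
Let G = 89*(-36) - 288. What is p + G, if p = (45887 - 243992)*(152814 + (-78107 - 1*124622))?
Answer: 9888407583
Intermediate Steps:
G = -3492 (G = -3204 - 288 = -3492)
p = 9888411075 (p = -198105*(152814 + (-78107 - 124622)) = -198105*(152814 - 202729) = -198105*(-49915) = 9888411075)
p + G = 9888411075 - 3492 = 9888407583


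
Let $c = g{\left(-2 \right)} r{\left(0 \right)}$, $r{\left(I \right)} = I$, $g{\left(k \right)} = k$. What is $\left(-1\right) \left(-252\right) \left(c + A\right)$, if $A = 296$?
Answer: $74592$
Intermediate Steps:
$c = 0$ ($c = \left(-2\right) 0 = 0$)
$\left(-1\right) \left(-252\right) \left(c + A\right) = \left(-1\right) \left(-252\right) \left(0 + 296\right) = 252 \cdot 296 = 74592$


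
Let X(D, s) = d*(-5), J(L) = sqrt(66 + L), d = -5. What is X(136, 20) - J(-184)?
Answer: 25 - I*sqrt(118) ≈ 25.0 - 10.863*I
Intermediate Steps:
X(D, s) = 25 (X(D, s) = -5*(-5) = 25)
X(136, 20) - J(-184) = 25 - sqrt(66 - 184) = 25 - sqrt(-118) = 25 - I*sqrt(118)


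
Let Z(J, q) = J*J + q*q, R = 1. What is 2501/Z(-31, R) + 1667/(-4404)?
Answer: 4705375/2118324 ≈ 2.2213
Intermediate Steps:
Z(J, q) = J**2 + q**2
2501/Z(-31, R) + 1667/(-4404) = 2501/((-31)**2 + 1**2) + 1667/(-4404) = 2501/(961 + 1) + 1667*(-1/4404) = 2501/962 - 1667/4404 = 4705375/2118324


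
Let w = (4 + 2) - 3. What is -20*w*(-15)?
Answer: 900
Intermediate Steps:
w = 3 (w = 6 - 3 = 3)
-20*w*(-15) = -20*3*(-15) = -60*(-15) = 900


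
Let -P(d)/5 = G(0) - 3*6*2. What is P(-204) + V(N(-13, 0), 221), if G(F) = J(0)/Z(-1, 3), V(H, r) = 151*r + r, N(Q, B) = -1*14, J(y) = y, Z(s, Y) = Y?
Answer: 33772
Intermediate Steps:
N(Q, B) = -14
V(H, r) = 152*r
G(F) = 0 (G(F) = 0/3 = 0*(⅓) = 0)
P(d) = 180 (P(d) = -5*(0 - 3*6*2) = -5*(0 - 18*2) = -5*(0 - 36) = -5*(-36) = 180)
P(-204) + V(N(-13, 0), 221) = 180 + 152*221 = 180 + 33592 = 33772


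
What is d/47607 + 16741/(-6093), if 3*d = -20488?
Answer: -279533305/96689817 ≈ -2.8910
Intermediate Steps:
d = -20488/3 (d = (1/3)*(-20488) = -20488/3 ≈ -6829.3)
d/47607 + 16741/(-6093) = -20488/3/47607 + 16741/(-6093) = -20488/3*1/47607 + 16741*(-1/6093) = -20488/142821 - 16741/6093 = -279533305/96689817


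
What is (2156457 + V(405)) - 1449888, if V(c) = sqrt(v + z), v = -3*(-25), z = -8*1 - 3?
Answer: 706577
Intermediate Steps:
z = -11 (z = -8 - 3 = -11)
v = 75
V(c) = 8 (V(c) = sqrt(75 - 11) = sqrt(64) = 8)
(2156457 + V(405)) - 1449888 = (2156457 + 8) - 1449888 = 2156465 - 1449888 = 706577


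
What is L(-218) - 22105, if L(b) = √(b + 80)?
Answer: -22105 + I*√138 ≈ -22105.0 + 11.747*I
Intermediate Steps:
L(b) = √(80 + b)
L(-218) - 22105 = √(80 - 218) - 22105 = √(-138) - 22105 = I*√138 - 22105 = -22105 + I*√138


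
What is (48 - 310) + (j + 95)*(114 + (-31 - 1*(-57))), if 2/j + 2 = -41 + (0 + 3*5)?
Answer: 13028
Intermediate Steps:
j = -1/14 (j = 2/(-2 + (-41 + (0 + 3*5))) = 2/(-2 + (-41 + (0 + 15))) = 2/(-2 + (-41 + 15)) = 2/(-2 - 26) = 2/(-28) = 2*(-1/28) = -1/14 ≈ -0.071429)
(48 - 310) + (j + 95)*(114 + (-31 - 1*(-57))) = (48 - 310) + (-1/14 + 95)*(114 + (-31 - 1*(-57))) = -262 + 1329*(114 + (-31 + 57))/14 = -262 + 1329*(114 + 26)/14 = -262 + (1329/14)*140 = -262 + 13290 = 13028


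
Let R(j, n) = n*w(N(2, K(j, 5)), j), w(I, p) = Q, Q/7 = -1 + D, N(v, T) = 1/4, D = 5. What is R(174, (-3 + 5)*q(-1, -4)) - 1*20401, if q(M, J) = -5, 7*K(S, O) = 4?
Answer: -20681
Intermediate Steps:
K(S, O) = 4/7 (K(S, O) = (⅐)*4 = 4/7)
N(v, T) = ¼
Q = 28 (Q = 7*(-1 + 5) = 7*4 = 28)
w(I, p) = 28
R(j, n) = 28*n (R(j, n) = n*28 = 28*n)
R(174, (-3 + 5)*q(-1, -4)) - 1*20401 = 28*((-3 + 5)*(-5)) - 1*20401 = 28*(2*(-5)) - 20401 = 28*(-10) - 20401 = -280 - 20401 = -20681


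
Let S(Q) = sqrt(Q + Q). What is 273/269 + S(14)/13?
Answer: 273/269 + 2*sqrt(7)/13 ≈ 1.4219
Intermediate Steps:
S(Q) = sqrt(2)*sqrt(Q) (S(Q) = sqrt(2*Q) = sqrt(2)*sqrt(Q))
273/269 + S(14)/13 = 273/269 + (sqrt(2)*sqrt(14))/13 = 273*(1/269) + (2*sqrt(7))*(1/13) = 273/269 + 2*sqrt(7)/13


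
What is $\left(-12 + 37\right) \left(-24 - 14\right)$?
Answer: $-950$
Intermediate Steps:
$\left(-12 + 37\right) \left(-24 - 14\right) = 25 \left(-24 - 14\right) = 25 \left(-38\right) = -950$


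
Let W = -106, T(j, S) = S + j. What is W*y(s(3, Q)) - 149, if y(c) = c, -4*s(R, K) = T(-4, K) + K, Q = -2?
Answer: -361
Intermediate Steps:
s(R, K) = 1 - K/2 (s(R, K) = -((K - 4) + K)/4 = -((-4 + K) + K)/4 = -(-4 + 2*K)/4 = 1 - K/2)
W*y(s(3, Q)) - 149 = -106*(1 - ½*(-2)) - 149 = -106*(1 + 1) - 149 = -106*2 - 149 = -212 - 149 = -361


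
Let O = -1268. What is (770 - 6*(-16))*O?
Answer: -1098088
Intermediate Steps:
(770 - 6*(-16))*O = (770 - 6*(-16))*(-1268) = (770 + 96)*(-1268) = 866*(-1268) = -1098088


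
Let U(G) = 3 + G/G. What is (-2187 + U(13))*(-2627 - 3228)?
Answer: 12781465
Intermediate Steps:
U(G) = 4 (U(G) = 3 + 1 = 4)
(-2187 + U(13))*(-2627 - 3228) = (-2187 + 4)*(-2627 - 3228) = -2183*(-5855) = 12781465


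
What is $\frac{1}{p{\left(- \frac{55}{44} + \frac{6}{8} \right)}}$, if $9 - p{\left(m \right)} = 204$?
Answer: $- \frac{1}{195} \approx -0.0051282$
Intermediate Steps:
$p{\left(m \right)} = -195$ ($p{\left(m \right)} = 9 - 204 = -195$)
$\frac{1}{p{\left(- \frac{55}{44} + \frac{6}{8} \right)}} = \frac{1}{-195} = - \frac{1}{195}$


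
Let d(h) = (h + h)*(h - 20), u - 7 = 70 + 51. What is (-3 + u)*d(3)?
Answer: -12750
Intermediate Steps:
u = 128 (u = 7 + (70 + 51) = 7 + 121 = 128)
d(h) = 2*h*(-20 + h) (d(h) = (2*h)*(-20 + h) = 2*h*(-20 + h))
(-3 + u)*d(3) = (-3 + 128)*(2*3*(-20 + 3)) = 125*(2*3*(-17)) = 125*(-102) = -12750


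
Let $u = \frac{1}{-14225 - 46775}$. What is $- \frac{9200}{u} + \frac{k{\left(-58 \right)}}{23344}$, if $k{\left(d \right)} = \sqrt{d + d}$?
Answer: $561200000 + \frac{i \sqrt{29}}{11672} \approx 5.612 \cdot 10^{8} + 0.00046137 i$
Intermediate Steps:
$k{\left(d \right)} = \sqrt{2} \sqrt{d}$ ($k{\left(d \right)} = \sqrt{2 d} = \sqrt{2} \sqrt{d}$)
$u = - \frac{1}{61000}$ ($u = \frac{1}{-61000} = - \frac{1}{61000} \approx -1.6393 \cdot 10^{-5}$)
$- \frac{9200}{u} + \frac{k{\left(-58 \right)}}{23344} = - \frac{9200}{- \frac{1}{61000}} + \frac{\sqrt{2} \sqrt{-58}}{23344} = \left(-9200\right) \left(-61000\right) + \sqrt{2} i \sqrt{58} \cdot \frac{1}{23344} = 561200000 + 2 i \sqrt{29} \cdot \frac{1}{23344} = 561200000 + \frac{i \sqrt{29}}{11672}$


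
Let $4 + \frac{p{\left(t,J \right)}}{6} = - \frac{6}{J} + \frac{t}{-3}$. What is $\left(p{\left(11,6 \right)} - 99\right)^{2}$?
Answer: $22801$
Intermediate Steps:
$p{\left(t,J \right)} = -24 - \frac{36}{J} - 2 t$ ($p{\left(t,J \right)} = -24 + 6 \left(- \frac{6}{J} + \frac{t}{-3}\right) = -24 + 6 \left(- \frac{6}{J} + t \left(- \frac{1}{3}\right)\right) = -24 + 6 \left(- \frac{6}{J} - \frac{t}{3}\right) = -24 - \left(2 t + \frac{36}{J}\right) = -24 - \frac{36}{J} - 2 t$)
$\left(p{\left(11,6 \right)} - 99\right)^{2} = \left(\left(-24 - \frac{36}{6} - 22\right) - 99\right)^{2} = \left(\left(-24 - 6 - 22\right) - 99\right)^{2} = \left(-52 - 99\right)^{2} = \left(-151\right)^{2} = 22801$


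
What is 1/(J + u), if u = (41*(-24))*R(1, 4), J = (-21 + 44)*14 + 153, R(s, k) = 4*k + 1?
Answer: -1/16253 ≈ -6.1527e-5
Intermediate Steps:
R(s, k) = 1 + 4*k
J = 475 (J = 23*14 + 153 = 322 + 153 = 475)
u = -16728 (u = (41*(-24))*(1 + 4*4) = -984*(1 + 16) = -984*17 = -16728)
1/(J + u) = 1/(475 - 16728) = 1/(-16253) = -1/16253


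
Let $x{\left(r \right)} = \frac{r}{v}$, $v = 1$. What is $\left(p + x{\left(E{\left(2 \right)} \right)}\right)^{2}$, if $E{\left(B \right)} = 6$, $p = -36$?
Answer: $900$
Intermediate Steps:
$x{\left(r \right)} = r$ ($x{\left(r \right)} = \frac{r}{1} = r 1 = r$)
$\left(p + x{\left(E{\left(2 \right)} \right)}\right)^{2} = \left(-36 + 6\right)^{2} = \left(-30\right)^{2} = 900$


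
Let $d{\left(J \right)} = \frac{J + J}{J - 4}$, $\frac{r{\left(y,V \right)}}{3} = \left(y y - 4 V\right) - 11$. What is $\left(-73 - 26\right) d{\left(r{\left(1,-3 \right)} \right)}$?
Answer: $-594$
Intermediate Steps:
$r{\left(y,V \right)} = -33 - 12 V + 3 y^{2}$ ($r{\left(y,V \right)} = 3 \left(\left(y y - 4 V\right) - 11\right) = 3 \left(\left(y^{2} - 4 V\right) - 11\right) = 3 \left(-11 + y^{2} - 4 V\right) = -33 - 12 V + 3 y^{2}$)
$d{\left(J \right)} = \frac{2 J}{-4 + J}$
$\left(-73 - 26\right) d{\left(r{\left(1,-3 \right)} \right)} = \left(-73 - 26\right) \frac{2 \left(-33 - -36 + 3 \cdot 1^{2}\right)}{-4 - \left(-3 - 3\right)} = - 99 \frac{2 \left(-33 + 36 + 3 \cdot 1\right)}{-4 + \left(-33 + 36 + 3 \cdot 1\right)} = - 99 \frac{2 \left(-33 + 36 + 3\right)}{-4 + \left(-33 + 36 + 3\right)} = - 99 \cdot 2 \cdot 6 \frac{1}{-4 + 6} = - 99 \cdot 2 \cdot 6 \cdot \frac{1}{2} = \left(-99\right) 6 = -594$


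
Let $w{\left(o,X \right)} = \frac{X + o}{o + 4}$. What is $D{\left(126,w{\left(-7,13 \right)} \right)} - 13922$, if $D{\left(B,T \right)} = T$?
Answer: $-13924$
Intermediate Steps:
$w{\left(o,X \right)} = \frac{X + o}{4 + o}$
$D{\left(126,w{\left(-7,13 \right)} \right)} - 13922 = \frac{13 - 7}{4 - 7} - 13922 = \frac{1}{-3} \cdot 6 - 13922 = \left(- \frac{1}{3}\right) 6 - 13922 = -2 - 13922 = -13924$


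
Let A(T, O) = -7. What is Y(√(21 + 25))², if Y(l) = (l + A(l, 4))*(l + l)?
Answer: 17480 - 2576*√46 ≈ 8.7180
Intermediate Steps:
Y(l) = 2*l*(-7 + l) (Y(l) = (l - 7)*(l + l) = (-7 + l)*(2*l) = 2*l*(-7 + l))
Y(√(21 + 25))² = (2*√(21 + 25)*(-7 + √(21 + 25)))² = (2*√46*(-7 + √46))² = 184*(-7 + √46)²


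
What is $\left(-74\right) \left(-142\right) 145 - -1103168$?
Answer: $2626828$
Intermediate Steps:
$\left(-74\right) \left(-142\right) 145 - -1103168 = 10508 \cdot 145 + 1103168 = 1523660 + 1103168 = 2626828$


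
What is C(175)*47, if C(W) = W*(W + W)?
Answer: 2878750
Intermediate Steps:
C(W) = 2*W**2 (C(W) = W*(2*W) = 2*W**2)
C(175)*47 = (2*175**2)*47 = (2*30625)*47 = 61250*47 = 2878750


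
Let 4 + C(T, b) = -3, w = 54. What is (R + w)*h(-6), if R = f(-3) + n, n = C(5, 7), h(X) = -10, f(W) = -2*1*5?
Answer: -370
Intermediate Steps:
f(W) = -10 (f(W) = -2*5 = -10)
C(T, b) = -7 (C(T, b) = -4 - 3 = -7)
n = -7
R = -17 (R = -10 - 7 = -17)
(R + w)*h(-6) = (-17 + 54)*(-10) = 37*(-10) = -370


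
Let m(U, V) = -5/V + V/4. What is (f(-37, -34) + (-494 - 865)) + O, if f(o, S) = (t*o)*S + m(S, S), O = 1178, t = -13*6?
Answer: -1671327/17 ≈ -98313.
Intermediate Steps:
m(U, V) = -5/V + V/4 (m(U, V) = -5/V + V*(¼) = -5/V + V/4)
t = -78
f(o, S) = -5/S + S/4 - 78*S*o (f(o, S) = (-78*o)*S + (-5/S + S/4) = -78*S*o + (-5/S + S/4) = -5/S + S/4 - 78*S*o)
(f(-37, -34) + (-494 - 865)) + O = ((-5/(-34) + (¼)*(-34) - 78*(-34)*(-37)) + (-494 - 865)) + 1178 = ((-5*(-1/34) - 17/2 - 98124) - 1359) + 1178 = ((5/34 - 17/2 - 98124) - 1359) + 1178 = (-1668250/17 - 1359) + 1178 = -1691353/17 + 1178 = -1671327/17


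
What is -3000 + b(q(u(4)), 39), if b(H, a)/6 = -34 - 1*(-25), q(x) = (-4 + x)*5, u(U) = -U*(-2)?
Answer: -3054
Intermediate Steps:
u(U) = 2*U
q(x) = -20 + 5*x
b(H, a) = -54 (b(H, a) = 6*(-34 - 1*(-25)) = 6*(-34 + 25) = 6*(-9) = -54)
-3000 + b(q(u(4)), 39) = -3000 - 54 = -3054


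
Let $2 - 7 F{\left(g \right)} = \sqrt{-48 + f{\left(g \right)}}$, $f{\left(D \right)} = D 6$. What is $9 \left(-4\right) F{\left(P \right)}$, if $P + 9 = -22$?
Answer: $- \frac{72}{7} + \frac{108 i \sqrt{26}}{7} \approx -10.286 + 78.671 i$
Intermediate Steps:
$P = -31$ ($P = -9 - 22 = -31$)
$f{\left(D \right)} = 6 D$
$F{\left(g \right)} = \frac{2}{7} - \frac{\sqrt{-48 + 6 g}}{7}$
$9 \left(-4\right) F{\left(P \right)} = 9 \left(-4\right) \left(\frac{2}{7} - \frac{\sqrt{-48 + 6 \left(-31\right)}}{7}\right) = - 36 \left(\frac{2}{7} - \frac{\sqrt{-48 - 186}}{7}\right) = - 36 \left(\frac{2}{7} - \frac{\sqrt{-234}}{7}\right) = - 36 \left(\frac{2}{7} - \frac{3 i \sqrt{26}}{7}\right) = - \frac{72}{7} + \frac{108 i \sqrt{26}}{7}$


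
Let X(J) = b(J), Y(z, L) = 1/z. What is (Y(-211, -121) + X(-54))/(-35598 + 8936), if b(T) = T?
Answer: 11395/5625682 ≈ 0.0020255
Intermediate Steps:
X(J) = J
(Y(-211, -121) + X(-54))/(-35598 + 8936) = (1/(-211) - 54)/(-35598 + 8936) = (-1/211 - 54)/(-26662) = -11395/211*(-1/26662) = 11395/5625682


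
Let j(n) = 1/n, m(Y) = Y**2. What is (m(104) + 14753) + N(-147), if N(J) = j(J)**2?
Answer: 552520522/21609 ≈ 25569.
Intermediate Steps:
N(J) = J**(-2) (N(J) = (1/J)**2 = J**(-2))
(m(104) + 14753) + N(-147) = (104**2 + 14753) + (-147)**(-2) = (10816 + 14753) + 1/21609 = 25569 + 1/21609 = 552520522/21609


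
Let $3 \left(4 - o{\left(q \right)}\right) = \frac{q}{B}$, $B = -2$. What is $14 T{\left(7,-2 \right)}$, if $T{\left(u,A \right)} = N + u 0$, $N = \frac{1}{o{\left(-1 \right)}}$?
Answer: $\frac{84}{23} \approx 3.6522$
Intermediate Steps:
$o{\left(q \right)} = 4 + \frac{q}{6}$ ($o{\left(q \right)} = 4 - \frac{q \frac{1}{-2}}{3} = 4 - \frac{q \left(- \frac{1}{2}\right)}{3} = 4 - \frac{\left(- \frac{1}{2}\right) q}{3} = 4 + \frac{q}{6}$)
$N = \frac{6}{23}$ ($N = \frac{1}{4 + \frac{1}{6} \left(-1\right)} = \frac{1}{4 - \frac{1}{6}} = \frac{1}{\frac{23}{6}} = \frac{6}{23} \approx 0.26087$)
$T{\left(u,A \right)} = \frac{6}{23}$ ($T{\left(u,A \right)} = \frac{6}{23} + u 0 = \frac{6}{23} + 0 = \frac{6}{23}$)
$14 T{\left(7,-2 \right)} = 14 \cdot \frac{6}{23} = \frac{84}{23}$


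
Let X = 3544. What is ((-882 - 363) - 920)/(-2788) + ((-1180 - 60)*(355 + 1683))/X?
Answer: -879742225/1235084 ≈ -712.29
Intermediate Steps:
((-882 - 363) - 920)/(-2788) + ((-1180 - 60)*(355 + 1683))/X = ((-882 - 363) - 920)/(-2788) + ((-1180 - 60)*(355 + 1683))/3544 = (-1245 - 920)*(-1/2788) - 1240*2038*(1/3544) = -2165*(-1/2788) - 2527120*1/3544 = 2165/2788 - 315890/443 = -879742225/1235084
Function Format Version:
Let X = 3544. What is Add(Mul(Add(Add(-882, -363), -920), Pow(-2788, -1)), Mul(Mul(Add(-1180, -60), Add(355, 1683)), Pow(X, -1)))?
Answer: Rational(-879742225, 1235084) ≈ -712.29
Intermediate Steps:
Add(Mul(Add(Add(-882, -363), -920), Pow(-2788, -1)), Mul(Mul(Add(-1180, -60), Add(355, 1683)), Pow(X, -1))) = Add(Mul(Add(Add(-882, -363), -920), Pow(-2788, -1)), Mul(Mul(Add(-1180, -60), Add(355, 1683)), Pow(3544, -1))) = Add(Mul(Add(-1245, -920), Rational(-1, 2788)), Mul(Mul(-1240, 2038), Rational(1, 3544))) = Add(Mul(-2165, Rational(-1, 2788)), Mul(-2527120, Rational(1, 3544))) = Add(Rational(2165, 2788), Rational(-315890, 443)) = Rational(-879742225, 1235084)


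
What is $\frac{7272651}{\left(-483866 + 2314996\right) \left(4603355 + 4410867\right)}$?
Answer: $\frac{7272651}{16506212330860} \approx 4.406 \cdot 10^{-7}$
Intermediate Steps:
$\frac{7272651}{\left(-483866 + 2314996\right) \left(4603355 + 4410867\right)} = \frac{7272651}{1831130 \cdot 9014222} = \frac{7272651}{16506212330860}$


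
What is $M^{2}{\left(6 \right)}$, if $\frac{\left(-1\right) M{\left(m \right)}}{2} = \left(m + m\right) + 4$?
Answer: $1024$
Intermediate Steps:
$M{\left(m \right)} = -8 - 4 m$ ($M{\left(m \right)} = - 2 \left(\left(m + m\right) + 4\right) = - 2 \left(2 m + 4\right) = - 2 \left(4 + 2 m\right) = -8 - 4 m$)
$M^{2}{\left(6 \right)} = \left(-8 - 24\right)^{2} = \left(-32\right)^{2} = 1024$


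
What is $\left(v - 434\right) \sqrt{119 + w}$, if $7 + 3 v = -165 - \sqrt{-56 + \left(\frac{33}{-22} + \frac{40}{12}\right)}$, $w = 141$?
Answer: $\frac{\sqrt{65} \left(-8844 - 5 i \sqrt{78}\right)}{9} \approx -7922.5 - 39.558 i$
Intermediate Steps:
$v = - \frac{172}{3} - \frac{5 i \sqrt{78}}{18}$ ($v = - \frac{7}{3} + \frac{-165 - \sqrt{-56 + \left(\frac{33}{-22} + \frac{40}{12}\right)}}{3} = - \frac{7}{3} + \frac{-165 - \sqrt{-56 + \left(33 \left(- \frac{1}{22}\right) + 40 \cdot \frac{1}{12}\right)}}{3} = - \frac{7}{3} + \frac{-165 - \sqrt{-56 + \left(- \frac{3}{2} + \frac{10}{3}\right)}}{3} = - \frac{7}{3} + \frac{-165 - \sqrt{-56 + \frac{11}{6}}}{3} = - \frac{7}{3} + \frac{-165 - \sqrt{- \frac{325}{6}}}{3} = - \frac{7}{3} + \frac{-165 - \frac{5 i \sqrt{78}}{6}}{3} = - \frac{7}{3} - \left(55 + \frac{5 i \sqrt{78}}{18}\right) = - \frac{172}{3} - \frac{5 i \sqrt{78}}{18} \approx -57.333 - 2.4533 i$)
$\left(v - 434\right) \sqrt{119 + w} = \left(\left(- \frac{172}{3} - \frac{5 i \sqrt{78}}{18}\right) - 434\right) \sqrt{119 + 141} = \left(- \frac{1474}{3} - \frac{5 i \sqrt{78}}{18}\right) \sqrt{260} = \left(- \frac{1474}{3} - \frac{5 i \sqrt{78}}{18}\right) 2 \sqrt{65} = 2 \sqrt{65} \left(- \frac{1474}{3} - \frac{5 i \sqrt{78}}{18}\right)$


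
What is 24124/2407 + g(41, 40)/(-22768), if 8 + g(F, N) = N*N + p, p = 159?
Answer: 545040575/54802576 ≈ 9.9455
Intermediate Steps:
g(F, N) = 151 + N² (g(F, N) = -8 + (N*N + 159) = -8 + (N² + 159) = -8 + (159 + N²) = 151 + N²)
24124/2407 + g(41, 40)/(-22768) = 24124/2407 + (151 + 40²)/(-22768) = 24124*(1/2407) + (151 + 1600)*(-1/22768) = 24124/2407 + 1751*(-1/22768) = 24124/2407 - 1751/22768 = 545040575/54802576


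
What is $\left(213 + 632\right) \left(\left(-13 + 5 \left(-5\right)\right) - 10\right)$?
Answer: $-40560$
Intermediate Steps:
$\left(213 + 632\right) \left(\left(-13 + 5 \left(-5\right)\right) - 10\right) = 845 \left(\left(-13 - 25\right) - 10\right) = 845 \left(-38 - 10\right) = 845 \left(-48\right) = -40560$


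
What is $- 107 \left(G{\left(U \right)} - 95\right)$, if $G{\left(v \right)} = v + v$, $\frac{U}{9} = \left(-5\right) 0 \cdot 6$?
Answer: $10165$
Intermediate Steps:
$U = 0$ ($U = 9 \left(-5\right) 0 \cdot 6 = 9 \cdot 0 \cdot 6 = 9 \cdot 0 = 0$)
$G{\left(v \right)} = 2 v$
$- 107 \left(G{\left(U \right)} - 95\right) = - 107 \left(2 \cdot 0 - 95\right) = - 107 \left(0 - 95\right) = \left(-107\right) \left(-95\right) = 10165$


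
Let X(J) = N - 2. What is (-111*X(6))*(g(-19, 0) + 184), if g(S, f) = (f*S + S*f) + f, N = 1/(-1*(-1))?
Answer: 20424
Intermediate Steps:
N = 1 (N = 1/1 = 1)
X(J) = -1 (X(J) = 1 - 2 = -1)
g(S, f) = f + 2*S*f (g(S, f) = (S*f + S*f) + f = 2*S*f + f = f + 2*S*f)
(-111*X(6))*(g(-19, 0) + 184) = (-111*(-1))*(0*(1 + 2*(-19)) + 184) = 111*(0*(1 - 38) + 184) = 111*(0*(-37) + 184) = 111*(0 + 184) = 111*184 = 20424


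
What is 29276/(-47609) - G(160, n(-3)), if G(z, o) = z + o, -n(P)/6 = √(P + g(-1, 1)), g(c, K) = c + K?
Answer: -7646716/47609 + 6*I*√3 ≈ -160.61 + 10.392*I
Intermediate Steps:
g(c, K) = K + c
n(P) = -6*√P (n(P) = -6*√(P + (1 - 1)) = -6*√(P + 0) = -6*√P)
G(z, o) = o + z
29276/(-47609) - G(160, n(-3)) = 29276/(-47609) - (-6*I*√3 + 160) = 29276*(-1/47609) - (-6*I*√3 + 160) = -29276/47609 - (-6*I*√3 + 160) = -29276/47609 - (160 - 6*I*√3) = -29276/47609 + (-160 + 6*I*√3) = -7646716/47609 + 6*I*√3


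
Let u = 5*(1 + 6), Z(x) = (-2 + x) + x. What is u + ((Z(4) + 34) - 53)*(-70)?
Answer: 945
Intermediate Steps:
Z(x) = -2 + 2*x
u = 35 (u = 5*7 = 35)
u + ((Z(4) + 34) - 53)*(-70) = 35 + (((-2 + 2*4) + 34) - 53)*(-70) = 35 + (((-2 + 8) + 34) - 53)*(-70) = 35 + ((6 + 34) - 53)*(-70) = 35 + (40 - 53)*(-70) = 35 - 13*(-70) = 35 + 910 = 945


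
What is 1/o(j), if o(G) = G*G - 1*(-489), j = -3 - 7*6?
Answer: 1/2514 ≈ 0.00039777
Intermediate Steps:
j = -45 (j = -3 - 42 = -45)
o(G) = 489 + G² (o(G) = G² + 489 = 489 + G²)
1/o(j) = 1/(489 + (-45)²) = 1/(489 + 2025) = 1/2514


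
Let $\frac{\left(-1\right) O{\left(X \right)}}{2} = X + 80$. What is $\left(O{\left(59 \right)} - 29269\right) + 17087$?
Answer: $-12460$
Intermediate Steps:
$O{\left(X \right)} = -160 - 2 X$ ($O{\left(X \right)} = - 2 \left(X + 80\right) = - 2 \left(80 + X\right) = -160 - 2 X$)
$\left(O{\left(59 \right)} - 29269\right) + 17087 = \left(\left(-160 - 118\right) - 29269\right) + 17087 = \left(-278 - 29269\right) + 17087 = -29547 + 17087 = -12460$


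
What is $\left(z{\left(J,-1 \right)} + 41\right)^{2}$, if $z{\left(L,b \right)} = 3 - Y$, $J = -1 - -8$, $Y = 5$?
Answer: $1521$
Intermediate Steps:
$J = 7$ ($J = -1 + 8 = 7$)
$z{\left(L,b \right)} = -2$ ($z{\left(L,b \right)} = 3 - 5 = -2$)
$\left(z{\left(J,-1 \right)} + 41\right)^{2} = \left(-2 + 41\right)^{2} = 39^{2} = 1521$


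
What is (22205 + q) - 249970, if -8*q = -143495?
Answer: -1678625/8 ≈ -2.0983e+5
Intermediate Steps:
q = 143495/8 (q = -⅛*(-143495) = 143495/8 ≈ 17937.)
(22205 + q) - 249970 = (22205 + 143495/8) - 249970 = 321135/8 - 249970 = -1678625/8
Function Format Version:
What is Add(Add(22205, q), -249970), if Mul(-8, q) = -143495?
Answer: Rational(-1678625, 8) ≈ -2.0983e+5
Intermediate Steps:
q = Rational(143495, 8) (q = Mul(Rational(-1, 8), -143495) = Rational(143495, 8) ≈ 17937.)
Add(Add(22205, q), -249970) = Add(Add(22205, Rational(143495, 8)), -249970) = Add(Rational(321135, 8), -249970) = Rational(-1678625, 8)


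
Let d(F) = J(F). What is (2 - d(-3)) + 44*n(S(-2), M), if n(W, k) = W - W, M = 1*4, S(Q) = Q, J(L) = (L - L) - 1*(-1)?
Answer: 1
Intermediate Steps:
J(L) = 1 (J(L) = 0 + 1 = 1)
M = 4
n(W, k) = 0
d(F) = 1
(2 - d(-3)) + 44*n(S(-2), M) = (2 - 1*1) + 44*0 = (2 - 1) + 0 = 1 + 0 = 1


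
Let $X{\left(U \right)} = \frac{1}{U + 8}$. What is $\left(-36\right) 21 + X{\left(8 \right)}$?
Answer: $- \frac{12095}{16} \approx -755.94$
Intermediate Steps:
$X{\left(U \right)} = \frac{1}{8 + U}$
$\left(-36\right) 21 + X{\left(8 \right)} = \left(-36\right) 21 + \frac{1}{8 + 8} = -756 + \frac{1}{16} = - \frac{12095}{16}$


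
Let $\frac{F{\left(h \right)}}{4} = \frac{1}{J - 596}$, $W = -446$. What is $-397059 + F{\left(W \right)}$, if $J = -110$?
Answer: $- \frac{140161829}{353} \approx -3.9706 \cdot 10^{5}$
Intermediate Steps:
$F{\left(h \right)} = - \frac{2}{353}$ ($F{\left(h \right)} = \frac{4}{-110 - 596} = \frac{4}{-706} = 4 \left(- \frac{1}{706}\right) = - \frac{2}{353}$)
$-397059 + F{\left(W \right)} = -397059 - \frac{2}{353} = - \frac{140161829}{353}$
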